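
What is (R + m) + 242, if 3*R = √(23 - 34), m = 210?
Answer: 452 + I*√11/3 ≈ 452.0 + 1.1055*I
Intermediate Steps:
R = I*√11/3 (R = √(23 - 34)/3 = √(-11)/3 = (I*√11)/3 = I*√11/3 ≈ 1.1055*I)
(R + m) + 242 = (I*√11/3 + 210) + 242 = (210 + I*√11/3) + 242 = 452 + I*√11/3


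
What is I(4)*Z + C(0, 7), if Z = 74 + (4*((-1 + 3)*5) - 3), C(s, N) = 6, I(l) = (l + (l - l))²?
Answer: 1782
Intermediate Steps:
I(l) = l² (I(l) = (l + 0)² = l²)
Z = 111 (Z = 74 + (4*(2*5) - 3) = 74 + (4*10 - 3) = 74 + (40 - 3) = 74 + 37 = 111)
I(4)*Z + C(0, 7) = 4²*111 + 6 = 16*111 + 6 = 1776 + 6 = 1782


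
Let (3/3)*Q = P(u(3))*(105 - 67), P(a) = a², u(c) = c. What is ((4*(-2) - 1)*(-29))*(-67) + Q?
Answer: -17145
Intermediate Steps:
Q = 342 (Q = 3²*(105 - 67) = 9*38 = 342)
((4*(-2) - 1)*(-29))*(-67) + Q = ((4*(-2) - 1)*(-29))*(-67) + 342 = ((-8 - 1)*(-29))*(-67) + 342 = -9*(-29)*(-67) + 342 = 261*(-67) + 342 = -17487 + 342 = -17145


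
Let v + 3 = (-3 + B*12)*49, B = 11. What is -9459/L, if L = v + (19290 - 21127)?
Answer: -9459/4481 ≈ -2.1109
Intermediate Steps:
v = 6318 (v = -3 + (-3 + 11*12)*49 = -3 + (-3 + 132)*49 = -3 + 129*49 = -3 + 6321 = 6318)
L = 4481 (L = 6318 + (19290 - 21127) = 6318 - 1837 = 4481)
-9459/L = -9459/4481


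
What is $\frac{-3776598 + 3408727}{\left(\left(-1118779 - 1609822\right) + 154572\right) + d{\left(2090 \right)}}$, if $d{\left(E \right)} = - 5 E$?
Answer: $\frac{367871}{2584479} \approx 0.14234$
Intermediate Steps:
$\frac{-3776598 + 3408727}{\left(\left(-1118779 - 1609822\right) + 154572\right) + d{\left(2090 \right)}} = \frac{-3776598 + 3408727}{\left(\left(-1118779 - 1609822\right) + 154572\right) - 10450} = - \frac{367871}{\left(-2728601 + 154572\right) - 10450} = - \frac{367871}{-2574029 - 10450} = - \frac{367871}{-2584479} = \left(-367871\right) \left(- \frac{1}{2584479}\right) = \frac{367871}{2584479}$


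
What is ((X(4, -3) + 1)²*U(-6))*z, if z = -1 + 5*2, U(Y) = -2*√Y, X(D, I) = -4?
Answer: -162*I*√6 ≈ -396.82*I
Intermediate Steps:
z = 9 (z = -1 + 10 = 9)
((X(4, -3) + 1)²*U(-6))*z = ((-4 + 1)²*(-2*I*√6))*9 = ((-3)²*(-2*I*√6))*9 = (9*(-2*I*√6))*9 = -18*I*√6*9 = -162*I*√6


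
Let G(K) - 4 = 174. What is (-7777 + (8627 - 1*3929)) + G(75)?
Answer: -2901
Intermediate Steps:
G(K) = 178 (G(K) = 4 + 174 = 178)
(-7777 + (8627 - 1*3929)) + G(75) = (-7777 + (8627 - 1*3929)) + 178 = (-7777 + (8627 - 3929)) + 178 = (-7777 + 4698) + 178 = -3079 + 178 = -2901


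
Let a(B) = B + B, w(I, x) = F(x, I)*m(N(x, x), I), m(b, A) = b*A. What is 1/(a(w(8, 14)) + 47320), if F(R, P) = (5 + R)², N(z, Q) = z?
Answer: 1/128184 ≈ 7.8013e-6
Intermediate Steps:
m(b, A) = A*b
w(I, x) = I*x*(5 + x)² (w(I, x) = (5 + x)²*(I*x) = I*x*(5 + x)²)
a(B) = 2*B
1/(a(w(8, 14)) + 47320) = 1/(2*(8*14*(5 + 14)²) + 47320) = 1/(2*(8*14*19²) + 47320) = 1/(2*(8*14*361) + 47320) = 1/(2*40432 + 47320) = 1/(80864 + 47320) = 1/128184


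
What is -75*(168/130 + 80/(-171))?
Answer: -45820/741 ≈ -61.835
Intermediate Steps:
-75*(168/130 + 80/(-171)) = -75*(168*(1/130) + 80*(-1/171)) = -75*(84/65 - 80/171) = -75*9164/11115 = -45820/741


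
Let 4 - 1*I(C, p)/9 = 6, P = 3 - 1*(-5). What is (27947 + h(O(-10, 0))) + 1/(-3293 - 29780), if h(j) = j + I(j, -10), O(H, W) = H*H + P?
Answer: 927267700/33073 ≈ 28037.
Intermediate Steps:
P = 8 (P = 3 + 5 = 8)
I(C, p) = -18 (I(C, p) = 36 - 9*6 = 36 - 54 = -18)
O(H, W) = 8 + H² (O(H, W) = H*H + 8 = H² + 8 = 8 + H²)
h(j) = -18 + j (h(j) = j - 18 = -18 + j)
(27947 + h(O(-10, 0))) + 1/(-3293 - 29780) = (27947 + (-18 + (8 + (-10)²))) + 1/(-3293 - 29780) = (27947 + (-18 + (8 + 100))) + 1/(-33073) = (27947 + (-18 + 108)) - 1/33073 = (27947 + 90) - 1/33073 = 28037 - 1/33073 = 927267700/33073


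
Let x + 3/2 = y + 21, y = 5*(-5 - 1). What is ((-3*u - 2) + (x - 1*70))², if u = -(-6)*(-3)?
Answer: 3249/4 ≈ 812.25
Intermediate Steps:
u = -18 (u = -2*9 = -18)
y = -30 (y = 5*(-6) = -30)
x = -21/2 (x = -3/2 + (-30 + 21) = -3/2 - 9 = -21/2 ≈ -10.500)
((-3*u - 2) + (x - 1*70))² = ((-3*(-18) - 2) + (-21/2 - 1*70))² = ((54 - 2) + (-21/2 - 70))² = (52 - 161/2)² = (-57/2)² = 3249/4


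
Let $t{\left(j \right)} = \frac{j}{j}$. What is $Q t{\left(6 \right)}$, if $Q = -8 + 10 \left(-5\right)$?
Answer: $-58$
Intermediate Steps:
$t{\left(j \right)} = 1$
$Q = -58$ ($Q = -8 - 50 = -58$)
$Q t{\left(6 \right)} = \left(-58\right) 1 = -58$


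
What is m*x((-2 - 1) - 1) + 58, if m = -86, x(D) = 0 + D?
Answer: 402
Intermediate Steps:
x(D) = D
m*x((-2 - 1) - 1) + 58 = -86*((-2 - 1) - 1) + 58 = -86*(-3 - 1) + 58 = -86*(-4) + 58 = 344 + 58 = 402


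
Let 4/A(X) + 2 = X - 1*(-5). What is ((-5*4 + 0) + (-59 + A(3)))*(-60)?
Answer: 4700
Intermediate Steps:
A(X) = 4/(3 + X) (A(X) = 4/(-2 + (X - 1*(-5))) = 4/(-2 + (X + 5)) = 4/(-2 + (5 + X)) = 4/(3 + X))
((-5*4 + 0) + (-59 + A(3)))*(-60) = ((-5*4 + 0) + (-59 + 4/(3 + 3)))*(-60) = ((-20 + 0) + (-59 + 4/6))*(-60) = (-20 + (-59 + 4*(⅙)))*(-60) = (-20 + (-59 + ⅔))*(-60) = (-20 - 175/3)*(-60) = -235/3*(-60) = 4700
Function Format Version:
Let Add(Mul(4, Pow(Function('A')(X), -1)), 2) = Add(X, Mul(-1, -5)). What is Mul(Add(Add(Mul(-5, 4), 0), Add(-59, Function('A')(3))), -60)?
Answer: 4700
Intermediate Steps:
Function('A')(X) = Mul(4, Pow(Add(3, X), -1)) (Function('A')(X) = Mul(4, Pow(Add(-2, Add(X, Mul(-1, -5))), -1)) = Mul(4, Pow(Add(-2, Add(X, 5)), -1)) = Mul(4, Pow(Add(-2, Add(5, X)), -1)) = Mul(4, Pow(Add(3, X), -1)))
Mul(Add(Add(Mul(-5, 4), 0), Add(-59, Function('A')(3))), -60) = Mul(Add(Add(Mul(-5, 4), 0), Add(-59, Mul(4, Pow(Add(3, 3), -1)))), -60) = Mul(Add(Add(-20, 0), Add(-59, Mul(4, Pow(6, -1)))), -60) = Mul(Add(-20, Add(-59, Mul(4, Rational(1, 6)))), -60) = Mul(Add(-20, Add(-59, Rational(2, 3))), -60) = Mul(Add(-20, Rational(-175, 3)), -60) = Mul(Rational(-235, 3), -60) = 4700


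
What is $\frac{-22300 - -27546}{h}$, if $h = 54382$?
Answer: $\frac{2623}{27191} \approx 0.096466$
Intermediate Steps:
$\frac{-22300 - -27546}{h} = \frac{-22300 - -27546}{54382} = \left(-22300 + 27546\right) \frac{1}{54382} = 5246 \cdot \frac{1}{54382} = \frac{2623}{27191}$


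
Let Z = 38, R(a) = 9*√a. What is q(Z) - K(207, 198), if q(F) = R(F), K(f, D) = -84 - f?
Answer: 291 + 9*√38 ≈ 346.48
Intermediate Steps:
q(F) = 9*√F
q(Z) - K(207, 198) = 9*√38 - (-84 - 1*207) = 9*√38 - (-84 - 207) = 9*√38 - 1*(-291) = 9*√38 + 291 = 291 + 9*√38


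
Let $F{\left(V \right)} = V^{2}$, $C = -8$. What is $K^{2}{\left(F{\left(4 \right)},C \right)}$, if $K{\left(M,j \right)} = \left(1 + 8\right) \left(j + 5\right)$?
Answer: $729$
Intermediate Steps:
$K{\left(M,j \right)} = 45 + 9 j$ ($K{\left(M,j \right)} = 9 \left(5 + j\right) = 45 + 9 j$)
$K^{2}{\left(F{\left(4 \right)},C \right)} = \left(45 + 9 \left(-8\right)\right)^{2} = \left(45 - 72\right)^{2} = \left(-27\right)^{2} = 729$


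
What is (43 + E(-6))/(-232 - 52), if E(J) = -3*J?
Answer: -61/284 ≈ -0.21479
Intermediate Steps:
(43 + E(-6))/(-232 - 52) = (43 - 3*(-6))/(-232 - 52) = (43 + 18)/(-284) = 61*(-1/284) = -61/284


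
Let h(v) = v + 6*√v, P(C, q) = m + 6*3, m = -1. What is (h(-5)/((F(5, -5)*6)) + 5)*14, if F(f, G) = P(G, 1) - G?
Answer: 4585/66 + 7*I*√5/11 ≈ 69.47 + 1.423*I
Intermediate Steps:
P(C, q) = 17 (P(C, q) = -1 + 6*3 = -1 + 18 = 17)
F(f, G) = 17 - G
(h(-5)/((F(5, -5)*6)) + 5)*14 = ((-5 + 6*√(-5))/(((17 - 1*(-5))*6)) + 5)*14 = ((-5 + 6*(I*√5))/(((17 + 5)*6)) + 5)*14 = ((-5 + 6*I*√5)/((22*6)) + 5)*14 = ((-5 + 6*I*√5)/132 + 5)*14 = ((-5 + 6*I*√5)*(1/132) + 5)*14 = ((-5/132 + I*√5/22) + 5)*14 = (655/132 + I*√5/22)*14 = 4585/66 + 7*I*√5/11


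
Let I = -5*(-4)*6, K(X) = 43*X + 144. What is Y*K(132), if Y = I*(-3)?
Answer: -2095200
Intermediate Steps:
K(X) = 144 + 43*X
I = 120 (I = 20*6 = 120)
Y = -360 (Y = 120*(-3) = -360)
Y*K(132) = -360*(144 + 43*132) = -360*(144 + 5676) = -360*5820 = -2095200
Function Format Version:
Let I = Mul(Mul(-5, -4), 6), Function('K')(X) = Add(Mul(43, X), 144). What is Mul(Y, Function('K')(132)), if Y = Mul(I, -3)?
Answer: -2095200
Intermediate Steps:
Function('K')(X) = Add(144, Mul(43, X))
I = 120 (I = Mul(20, 6) = 120)
Y = -360 (Y = Mul(120, -3) = -360)
Mul(Y, Function('K')(132)) = Mul(-360, Add(144, Mul(43, 132))) = Mul(-360, Add(144, 5676)) = Mul(-360, 5820) = -2095200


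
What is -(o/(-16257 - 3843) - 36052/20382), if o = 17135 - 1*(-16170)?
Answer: 46782257/13655940 ≈ 3.4258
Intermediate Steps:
o = 33305 (o = 17135 + 16170 = 33305)
-(o/(-16257 - 3843) - 36052/20382) = -(33305/(-16257 - 3843) - 36052/20382) = -(33305/(-20100) - 36052*1/20382) = -(33305*(-1/20100) - 18026/10191) = -(-6661/4020 - 18026/10191) = -1*(-46782257/13655940) = 46782257/13655940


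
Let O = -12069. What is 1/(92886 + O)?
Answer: 1/80817 ≈ 1.2374e-5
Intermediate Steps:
1/(92886 + O) = 1/(92886 - 12069) = 1/80817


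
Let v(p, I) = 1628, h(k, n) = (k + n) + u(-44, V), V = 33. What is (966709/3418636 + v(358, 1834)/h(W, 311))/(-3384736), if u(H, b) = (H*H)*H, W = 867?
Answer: -2909377571/37386483678850176 ≈ -7.7819e-8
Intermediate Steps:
u(H, b) = H**3 (u(H, b) = H**2*H = H**3)
h(k, n) = -85184 + k + n (h(k, n) = (k + n) + (-44)**3 = (k + n) - 85184 = -85184 + k + n)
(966709/3418636 + v(358, 1834)/h(W, 311))/(-3384736) = (966709/3418636 + 1628/(-85184 + 867 + 311))/(-3384736) = (966709*(1/3418636) + 1628/(-84006))*(-1/3384736) = (966709/3418636 + 1628*(-1/84006))*(-1/3384736) = (966709/3418636 - 814/42003)*(-1/3384736) = (2909377571/11045612916)*(-1/3384736) = -2909377571/37386483678850176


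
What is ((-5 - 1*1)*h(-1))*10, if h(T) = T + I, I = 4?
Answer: -180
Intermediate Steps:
h(T) = 4 + T (h(T) = T + 4 = 4 + T)
((-5 - 1*1)*h(-1))*10 = ((-5 - 1*1)*(4 - 1))*10 = ((-5 - 1)*3)*10 = -6*3*10 = -18*10 = -180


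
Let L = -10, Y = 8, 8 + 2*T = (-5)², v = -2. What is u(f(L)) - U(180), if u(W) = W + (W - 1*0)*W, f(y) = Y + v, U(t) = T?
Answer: 67/2 ≈ 33.500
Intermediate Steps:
T = 17/2 (T = -4 + (½)*(-5)² = -4 + (½)*25 = -4 + 25/2 = 17/2 ≈ 8.5000)
U(t) = 17/2
f(y) = 6 (f(y) = 8 - 2 = 6)
u(W) = W + W² (u(W) = W + (W + 0)*W = W + W*W = W + W²)
u(f(L)) - U(180) = 6*(1 + 6) - 1*17/2 = 6*7 - 17/2 = 42 - 17/2 = 67/2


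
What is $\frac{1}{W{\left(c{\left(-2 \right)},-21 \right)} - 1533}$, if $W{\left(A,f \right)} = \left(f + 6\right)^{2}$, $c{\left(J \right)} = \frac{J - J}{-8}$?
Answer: $- \frac{1}{1308} \approx -0.00076453$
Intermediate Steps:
$c{\left(J \right)} = 0$ ($c{\left(J \right)} = 0 \left(- \frac{1}{8}\right) = 0$)
$W{\left(A,f \right)} = \left(6 + f\right)^{2}$
$\frac{1}{W{\left(c{\left(-2 \right)},-21 \right)} - 1533} = \frac{1}{\left(6 - 21\right)^{2} - 1533} = \frac{1}{\left(-15\right)^{2} - 1533} = \frac{1}{225 - 1533} = \frac{1}{-1308} = - \frac{1}{1308}$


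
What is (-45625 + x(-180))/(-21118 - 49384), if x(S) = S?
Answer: 45805/70502 ≈ 0.64970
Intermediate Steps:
(-45625 + x(-180))/(-21118 - 49384) = (-45625 - 180)/(-21118 - 49384) = -45805/(-70502) = -45805*(-1/70502) = 45805/70502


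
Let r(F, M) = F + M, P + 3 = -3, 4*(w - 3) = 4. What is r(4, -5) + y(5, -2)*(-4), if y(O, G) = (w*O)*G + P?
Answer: 183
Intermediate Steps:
w = 4 (w = 3 + (¼)*4 = 3 + 1 = 4)
P = -6 (P = -3 - 3 = -6)
y(O, G) = -6 + 4*G*O (y(O, G) = (4*O)*G - 6 = 4*G*O - 6 = -6 + 4*G*O)
r(4, -5) + y(5, -2)*(-4) = (4 - 5) + (-6 + 4*(-2)*5)*(-4) = -1 + (-6 - 40)*(-4) = -1 - 46*(-4) = -1 + 184 = 183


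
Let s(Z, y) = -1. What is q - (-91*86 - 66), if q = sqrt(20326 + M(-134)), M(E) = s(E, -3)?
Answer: 7892 + 5*sqrt(813) ≈ 8034.6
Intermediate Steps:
M(E) = -1
q = 5*sqrt(813) (q = sqrt(20326 - 1) = sqrt(20325) = 5*sqrt(813) ≈ 142.57)
q - (-91*86 - 66) = 5*sqrt(813) - (-91*86 - 66) = 5*sqrt(813) - (-7826 - 66) = 5*sqrt(813) - 1*(-7892) = 5*sqrt(813) + 7892 = 7892 + 5*sqrt(813)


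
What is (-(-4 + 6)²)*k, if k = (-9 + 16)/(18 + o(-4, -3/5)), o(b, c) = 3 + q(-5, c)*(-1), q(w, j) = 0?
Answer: -4/3 ≈ -1.3333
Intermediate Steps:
o(b, c) = 3 (o(b, c) = 3 + 0*(-1) = 3 + 0 = 3)
k = ⅓ (k = (-9 + 16)/(18 + 3) = 7/21 = 7*(1/21) = ⅓ ≈ 0.33333)
(-(-4 + 6)²)*k = -(-4 + 6)²*(⅓) = -1*2²*(⅓) = -1*4*(⅓) = -4*⅓ = -4/3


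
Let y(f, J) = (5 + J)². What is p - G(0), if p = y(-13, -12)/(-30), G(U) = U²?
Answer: -49/30 ≈ -1.6333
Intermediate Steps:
p = -49/30 (p = (5 - 12)²/(-30) = (-7)²*(-1/30) = 49*(-1/30) = -49/30 ≈ -1.6333)
p - G(0) = -49/30 - 1*0² = -49/30 - 1*0 = -49/30 + 0 = -49/30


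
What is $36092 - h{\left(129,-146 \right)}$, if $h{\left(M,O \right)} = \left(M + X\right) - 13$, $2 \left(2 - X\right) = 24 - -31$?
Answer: $\frac{72003}{2} \approx 36002.0$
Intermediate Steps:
$X = - \frac{51}{2}$ ($X = 2 - \frac{24 - -31}{2} = 2 - \frac{24 + 31}{2} = 2 - \frac{55}{2} = - \frac{51}{2} \approx -25.5$)
$h{\left(M,O \right)} = - \frac{77}{2} + M$ ($h{\left(M,O \right)} = \left(M - \frac{51}{2}\right) - 13 = \left(- \frac{51}{2} + M\right) - 13 = - \frac{77}{2} + M$)
$36092 - h{\left(129,-146 \right)} = 36092 - \left(- \frac{77}{2} + 129\right) = 36092 - \frac{181}{2} = \frac{72003}{2}$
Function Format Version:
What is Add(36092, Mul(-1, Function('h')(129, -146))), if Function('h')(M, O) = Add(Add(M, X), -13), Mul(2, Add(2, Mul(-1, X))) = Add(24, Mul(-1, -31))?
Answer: Rational(72003, 2) ≈ 36002.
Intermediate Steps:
X = Rational(-51, 2) (X = Add(2, Mul(Rational(-1, 2), Add(24, Mul(-1, -31)))) = Add(2, Mul(Rational(-1, 2), Add(24, 31))) = Add(2, Mul(Rational(-1, 2), 55)) = Add(2, Rational(-55, 2)) = Rational(-51, 2) ≈ -25.500)
Function('h')(M, O) = Add(Rational(-77, 2), M) (Function('h')(M, O) = Add(Add(M, Rational(-51, 2)), -13) = Add(Add(Rational(-51, 2), M), -13) = Add(Rational(-77, 2), M))
Add(36092, Mul(-1, Function('h')(129, -146))) = Add(36092, Mul(-1, Add(Rational(-77, 2), 129))) = Add(36092, Mul(-1, Rational(181, 2))) = Add(36092, Rational(-181, 2)) = Rational(72003, 2)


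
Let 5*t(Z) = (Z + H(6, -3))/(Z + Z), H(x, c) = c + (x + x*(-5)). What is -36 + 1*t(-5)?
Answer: -884/25 ≈ -35.360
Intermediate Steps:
H(x, c) = c - 4*x (H(x, c) = c + (x - 5*x) = c - 4*x)
t(Z) = (-27 + Z)/(10*Z) (t(Z) = ((Z + (-3 - 4*6))/(Z + Z))/5 = ((Z + (-3 - 24))/((2*Z)))/5 = ((Z - 27)*(1/(2*Z)))/5 = ((-27 + Z)*(1/(2*Z)))/5 = ((-27 + Z)/(2*Z))/5 = (-27 + Z)/(10*Z))
-36 + 1*t(-5) = -36 + 1*((⅒)*(-27 - 5)/(-5)) = -36 + 1*((⅒)*(-⅕)*(-32)) = -36 + 1*(16/25) = -36 + 16/25 = -884/25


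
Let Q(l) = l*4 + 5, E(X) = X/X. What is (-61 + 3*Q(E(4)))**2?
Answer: 1156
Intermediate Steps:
E(X) = 1
Q(l) = 5 + 4*l (Q(l) = 4*l + 5 = 5 + 4*l)
(-61 + 3*Q(E(4)))**2 = (-61 + 3*(5 + 4*1))**2 = (-61 + 3*(5 + 4))**2 = (-61 + 3*9)**2 = (-61 + 27)**2 = (-34)**2 = 1156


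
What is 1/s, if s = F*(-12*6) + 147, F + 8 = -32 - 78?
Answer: 1/8643 ≈ 0.00011570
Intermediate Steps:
F = -118 (F = -8 + (-32 - 78) = -8 - 110 = -118)
s = 8643 (s = -(-1416)*6 + 147 = -118*(-72) + 147 = 8496 + 147 = 8643)
1/s = 1/8643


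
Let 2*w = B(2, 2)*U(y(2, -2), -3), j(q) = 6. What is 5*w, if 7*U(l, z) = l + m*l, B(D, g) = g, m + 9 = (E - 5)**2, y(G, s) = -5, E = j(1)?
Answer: 25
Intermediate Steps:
E = 6
m = -8 (m = -9 + (6 - 5)**2 = -9 + 1**2 = -9 + 1 = -8)
U(l, z) = -l (U(l, z) = (l - 8*l)/7 = (-7*l)/7 = -l)
w = 5 (w = (2*(-1*(-5)))/2 = (2*5)/2 = (1/2)*10 = 5)
5*w = 5*5 = 25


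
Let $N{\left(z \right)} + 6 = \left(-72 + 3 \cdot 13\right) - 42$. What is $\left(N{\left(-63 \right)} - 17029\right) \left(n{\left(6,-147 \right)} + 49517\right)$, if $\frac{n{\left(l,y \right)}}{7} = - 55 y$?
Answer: $-1815576320$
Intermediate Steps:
$N{\left(z \right)} = -81$ ($N{\left(z \right)} = -6 + \left(\left(-72 + 3 \cdot 13\right) - 42\right) = -6 + \left(\left(-72 + 39\right) - 42\right) = -6 - 75 = -81$)
$n{\left(l,y \right)} = - 385 y$ ($n{\left(l,y \right)} = 7 \left(- 55 y\right) = - 385 y$)
$\left(N{\left(-63 \right)} - 17029\right) \left(n{\left(6,-147 \right)} + 49517\right) = \left(-81 - 17029\right) \left(\left(-385\right) \left(-147\right) + 49517\right) = - 17110 \left(56595 + 49517\right) = \left(-17110\right) 106112 = -1815576320$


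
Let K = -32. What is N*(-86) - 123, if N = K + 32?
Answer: -123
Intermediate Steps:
N = 0 (N = -32 + 32 = 0)
N*(-86) - 123 = 0*(-86) - 123 = 0 - 123 = -123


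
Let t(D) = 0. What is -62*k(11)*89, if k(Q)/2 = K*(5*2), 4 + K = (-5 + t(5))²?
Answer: -2317560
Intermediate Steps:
K = 21 (K = -4 + (-5 + 0)² = -4 + (-5)² = -4 + 25 = 21)
k(Q) = 420 (k(Q) = 2*(21*(5*2)) = 2*(21*10) = 2*210 = 420)
-62*k(11)*89 = -62*420*89 = -26040*89 = -2317560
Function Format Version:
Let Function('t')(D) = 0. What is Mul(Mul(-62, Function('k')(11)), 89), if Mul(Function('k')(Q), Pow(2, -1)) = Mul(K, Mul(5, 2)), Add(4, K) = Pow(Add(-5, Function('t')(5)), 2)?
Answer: -2317560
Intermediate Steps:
K = 21 (K = Add(-4, Pow(Add(-5, 0), 2)) = Add(-4, Pow(-5, 2)) = Add(-4, 25) = 21)
Function('k')(Q) = 420 (Function('k')(Q) = Mul(2, Mul(21, Mul(5, 2))) = Mul(2, Mul(21, 10)) = Mul(2, 210) = 420)
Mul(Mul(-62, Function('k')(11)), 89) = Mul(Mul(-62, 420), 89) = Mul(-26040, 89) = -2317560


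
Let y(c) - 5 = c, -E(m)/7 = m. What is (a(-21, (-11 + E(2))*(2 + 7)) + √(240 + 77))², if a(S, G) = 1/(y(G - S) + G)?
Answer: 56988993/179776 - √317/212 ≈ 316.92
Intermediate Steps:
E(m) = -7*m
y(c) = 5 + c
a(S, G) = 1/(5 - S + 2*G) (a(S, G) = 1/((5 + (G - S)) + G) = 1/((5 + G - S) + G) = 1/(5 - S + 2*G))
(a(-21, (-11 + E(2))*(2 + 7)) + √(240 + 77))² = (1/(5 - 1*(-21) + 2*((-11 - 7*2)*(2 + 7))) + √(240 + 77))² = (1/(5 + 21 + 2*((-11 - 14)*9)) + √317)² = (1/(5 + 21 + 2*(-25*9)) + √317)² = (1/(5 + 21 + 2*(-225)) + √317)² = (1/(5 + 21 - 450) + √317)² = (1/(-424) + √317)² = (-1/424 + √317)²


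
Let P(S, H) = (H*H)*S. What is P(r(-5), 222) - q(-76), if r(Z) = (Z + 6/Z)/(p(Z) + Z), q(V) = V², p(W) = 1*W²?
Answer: -526351/25 ≈ -21054.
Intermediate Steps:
p(W) = W²
r(Z) = (Z + 6/Z)/(Z + Z²) (r(Z) = (Z + 6/Z)/(Z² + Z) = (Z + 6/Z)/(Z + Z²))
P(S, H) = S*H² (P(S, H) = H²*S = S*H²)
P(r(-5), 222) - q(-76) = ((6 + (-5)²)/((-5)²*(1 - 5)))*222² - 1*(-76)² = ((1/25)*(6 + 25)/(-4))*49284 - 1*5776 = ((1/25)*(-¼)*31)*49284 - 5776 = -31/100*49284 - 5776 = -381951/25 - 5776 = -526351/25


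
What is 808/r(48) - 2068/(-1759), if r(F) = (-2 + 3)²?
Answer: 1423340/1759 ≈ 809.18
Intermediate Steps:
r(F) = 1 (r(F) = 1² = 1)
808/r(48) - 2068/(-1759) = 808/1 - 2068/(-1759) = 808*1 - 2068*(-1/1759) = 808 + 2068/1759 = 1423340/1759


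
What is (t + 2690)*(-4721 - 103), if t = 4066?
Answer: -32590944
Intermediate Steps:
(t + 2690)*(-4721 - 103) = (4066 + 2690)*(-4721 - 103) = 6756*(-4824) = -32590944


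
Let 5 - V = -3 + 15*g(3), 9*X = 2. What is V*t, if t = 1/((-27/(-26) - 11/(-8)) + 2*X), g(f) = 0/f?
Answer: 7488/2675 ≈ 2.7993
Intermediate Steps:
X = 2/9 (X = (⅑)*2 = 2/9 ≈ 0.22222)
g(f) = 0
t = 936/2675 (t = 1/((-27/(-26) - 11/(-8)) + 2*(2/9)) = 1/((-27*(-1/26) - 11*(-⅛)) + 4/9) = 1/((27/26 + 11/8) + 4/9) = 1/(251/104 + 4/9) = 1/(2675/936) = 936/2675 ≈ 0.34991)
V = 8 (V = 5 - (-3 + 15*0) = 5 - (-3 + 0) = 5 - 1*(-3) = 5 + 3 = 8)
V*t = 8*(936/2675) = 7488/2675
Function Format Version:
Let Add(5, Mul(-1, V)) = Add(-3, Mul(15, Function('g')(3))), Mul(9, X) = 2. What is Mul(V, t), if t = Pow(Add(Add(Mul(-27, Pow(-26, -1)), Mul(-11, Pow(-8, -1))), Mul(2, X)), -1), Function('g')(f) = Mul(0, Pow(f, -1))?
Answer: Rational(7488, 2675) ≈ 2.7993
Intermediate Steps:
X = Rational(2, 9) (X = Mul(Rational(1, 9), 2) = Rational(2, 9) ≈ 0.22222)
Function('g')(f) = 0
t = Rational(936, 2675) (t = Pow(Add(Add(Mul(-27, Pow(-26, -1)), Mul(-11, Pow(-8, -1))), Mul(2, Rational(2, 9))), -1) = Pow(Add(Add(Mul(-27, Rational(-1, 26)), Mul(-11, Rational(-1, 8))), Rational(4, 9)), -1) = Pow(Add(Add(Rational(27, 26), Rational(11, 8)), Rational(4, 9)), -1) = Pow(Add(Rational(251, 104), Rational(4, 9)), -1) = Pow(Rational(2675, 936), -1) = Rational(936, 2675) ≈ 0.34991)
V = 8 (V = Add(5, Mul(-1, Add(-3, Mul(15, 0)))) = Add(5, Mul(-1, Add(-3, 0))) = Add(5, Mul(-1, -3)) = Add(5, 3) = 8)
Mul(V, t) = Mul(8, Rational(936, 2675)) = Rational(7488, 2675)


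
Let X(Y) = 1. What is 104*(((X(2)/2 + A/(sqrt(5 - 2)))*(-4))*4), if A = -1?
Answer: -832 + 1664*sqrt(3)/3 ≈ 128.71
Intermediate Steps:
104*(((X(2)/2 + A/(sqrt(5 - 2)))*(-4))*4) = 104*(((1/2 - 1/(sqrt(5 - 2)))*(-4))*4) = 104*(((1*(1/2) - 1/(sqrt(3)))*(-4))*4) = 104*(((1/2 - sqrt(3)/3)*(-4))*4) = 104*((-2 + 4*sqrt(3)/3)*4) = 104*(-8 + 16*sqrt(3)/3) = -832 + 1664*sqrt(3)/3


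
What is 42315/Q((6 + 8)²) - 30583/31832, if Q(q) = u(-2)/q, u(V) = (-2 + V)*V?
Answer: 33000760877/31832 ≈ 1.0367e+6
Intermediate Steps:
u(V) = V*(-2 + V)
Q(q) = 8/q (Q(q) = (-2*(-2 - 2))/q = (-2*(-4))/q = 8/q)
42315/Q((6 + 8)²) - 30583/31832 = 42315/((8/((6 + 8)²))) - 30583/31832 = 42315/((8/(14²))) - 30583*1/31832 = 42315/((8/196)) - 30583/31832 = 42315/((8*(1/196))) - 30583/31832 = 42315/(2/49) - 30583/31832 = 42315*(49/2) - 30583/31832 = 2073435/2 - 30583/31832 = 33000760877/31832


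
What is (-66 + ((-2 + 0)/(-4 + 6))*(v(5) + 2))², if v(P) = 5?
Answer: 5329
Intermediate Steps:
(-66 + ((-2 + 0)/(-4 + 6))*(v(5) + 2))² = (-66 + ((-2 + 0)/(-4 + 6))*(5 + 2))² = (-66 - 2/2*7)² = (-66 - 2*½*7)² = (-66 - 1*7)² = (-66 - 7)² = (-73)² = 5329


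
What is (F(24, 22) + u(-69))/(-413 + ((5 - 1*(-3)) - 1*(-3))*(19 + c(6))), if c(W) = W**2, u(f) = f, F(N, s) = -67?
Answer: -17/24 ≈ -0.70833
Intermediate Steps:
(F(24, 22) + u(-69))/(-413 + ((5 - 1*(-3)) - 1*(-3))*(19 + c(6))) = (-67 - 69)/(-413 + ((5 - 1*(-3)) - 1*(-3))*(19 + 6**2)) = -136/(-413 + ((5 + 3) + 3)*(19 + 36)) = -136/(-413 + (8 + 3)*55) = -136/(-413 + 11*55) = -136/(-413 + 605) = -136/192 = -136*1/192 = -17/24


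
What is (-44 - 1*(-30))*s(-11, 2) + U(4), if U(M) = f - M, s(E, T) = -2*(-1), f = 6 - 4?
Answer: -30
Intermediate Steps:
f = 2
s(E, T) = 2
U(M) = 2 - M
(-44 - 1*(-30))*s(-11, 2) + U(4) = (-44 - 1*(-30))*2 + (2 - 1*4) = (-44 + 30)*2 + (2 - 4) = -14*2 - 2 = -28 - 2 = -30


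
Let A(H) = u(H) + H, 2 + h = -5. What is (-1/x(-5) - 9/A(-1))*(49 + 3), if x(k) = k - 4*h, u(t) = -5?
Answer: 1742/23 ≈ 75.739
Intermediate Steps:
h = -7 (h = -2 - 5 = -7)
x(k) = 28 + k (x(k) = k - 4*(-7) = k + 28 = 28 + k)
A(H) = -5 + H
(-1/x(-5) - 9/A(-1))*(49 + 3) = (-1/(28 - 5) - 9/(-5 - 1))*(49 + 3) = (-1/23 - 9/(-6))*52 = (-1*1/23 - 9*(-⅙))*52 = (-1/23 + 3/2)*52 = (67/46)*52 = 1742/23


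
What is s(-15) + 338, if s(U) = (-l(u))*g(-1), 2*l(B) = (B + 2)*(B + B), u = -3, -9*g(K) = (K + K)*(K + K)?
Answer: 1018/3 ≈ 339.33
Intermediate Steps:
g(K) = -4*K**2/9 (g(K) = -(K + K)*(K + K)/9 = -2*K*2*K/9 = -4*K**2/9)
l(B) = B*(2 + B) (l(B) = ((B + 2)*(B + B))/2 = ((2 + B)*(2*B))/2 = (2*B*(2 + B))/2 = B*(2 + B))
s(U) = 4/3 (s(U) = (-(-3)*(2 - 3))*(-4/9*(-1)**2) = (-(-3)*(-1))*(-4/9*1) = -1*3*(-4/9) = -3*(-4/9) = 4/3)
s(-15) + 338 = 4/3 + 338 = 1018/3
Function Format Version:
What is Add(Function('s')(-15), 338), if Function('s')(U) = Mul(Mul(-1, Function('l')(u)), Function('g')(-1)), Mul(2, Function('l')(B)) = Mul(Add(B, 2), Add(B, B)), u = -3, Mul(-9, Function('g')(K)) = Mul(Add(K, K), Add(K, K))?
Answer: Rational(1018, 3) ≈ 339.33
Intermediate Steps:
Function('g')(K) = Mul(Rational(-4, 9), Pow(K, 2)) (Function('g')(K) = Mul(Rational(-1, 9), Mul(Add(K, K), Add(K, K))) = Mul(Rational(-1, 9), Mul(Mul(2, K), Mul(2, K))) = Mul(Rational(-1, 9), Mul(4, Pow(K, 2))) = Mul(Rational(-4, 9), Pow(K, 2)))
Function('l')(B) = Mul(B, Add(2, B)) (Function('l')(B) = Mul(Rational(1, 2), Mul(Add(B, 2), Add(B, B))) = Mul(Rational(1, 2), Mul(Add(2, B), Mul(2, B))) = Mul(Rational(1, 2), Mul(2, B, Add(2, B))) = Mul(B, Add(2, B)))
Function('s')(U) = Rational(4, 3) (Function('s')(U) = Mul(Mul(-1, Mul(-3, Add(2, -3))), Mul(Rational(-4, 9), Pow(-1, 2))) = Mul(Mul(-1, Mul(-3, -1)), Mul(Rational(-4, 9), 1)) = Mul(Mul(-1, 3), Rational(-4, 9)) = Mul(-3, Rational(-4, 9)) = Rational(4, 3))
Add(Function('s')(-15), 338) = Add(Rational(4, 3), 338) = Rational(1018, 3)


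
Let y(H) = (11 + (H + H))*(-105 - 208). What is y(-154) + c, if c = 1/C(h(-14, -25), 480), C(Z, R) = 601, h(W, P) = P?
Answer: 55869562/601 ≈ 92961.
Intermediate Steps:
c = 1/601 ≈ 0.0016639
y(H) = -3443 - 626*H (y(H) = (11 + 2*H)*(-313) = -3443 - 626*H)
y(-154) + c = (-3443 - 626*(-154)) + 1/601 = (-3443 + 96404) + 1/601 = 92961 + 1/601 = 55869562/601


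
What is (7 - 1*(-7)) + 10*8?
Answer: 94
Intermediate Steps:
(7 - 1*(-7)) + 10*8 = (7 + 7) + 80 = 14 + 80 = 94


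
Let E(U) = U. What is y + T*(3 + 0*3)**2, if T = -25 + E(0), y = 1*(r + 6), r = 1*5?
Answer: -214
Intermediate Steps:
r = 5
y = 11 (y = 1*(5 + 6) = 1*11 = 11)
T = -25 (T = -25 + 0 = -25)
y + T*(3 + 0*3)**2 = 11 - 25*(3 + 0*3)**2 = 11 - 25*(3 + 0)**2 = 11 - 25*3**2 = 11 - 25*9 = 11 - 225 = -214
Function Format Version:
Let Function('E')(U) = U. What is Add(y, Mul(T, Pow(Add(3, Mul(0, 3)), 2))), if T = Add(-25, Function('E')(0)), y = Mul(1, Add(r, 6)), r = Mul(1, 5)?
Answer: -214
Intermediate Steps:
r = 5
y = 11 (y = Mul(1, Add(5, 6)) = Mul(1, 11) = 11)
T = -25 (T = Add(-25, 0) = -25)
Add(y, Mul(T, Pow(Add(3, Mul(0, 3)), 2))) = Add(11, Mul(-25, Pow(Add(3, Mul(0, 3)), 2))) = Add(11, Mul(-25, Pow(Add(3, 0), 2))) = Add(11, Mul(-25, Pow(3, 2))) = Add(11, Mul(-25, 9)) = Add(11, -225) = -214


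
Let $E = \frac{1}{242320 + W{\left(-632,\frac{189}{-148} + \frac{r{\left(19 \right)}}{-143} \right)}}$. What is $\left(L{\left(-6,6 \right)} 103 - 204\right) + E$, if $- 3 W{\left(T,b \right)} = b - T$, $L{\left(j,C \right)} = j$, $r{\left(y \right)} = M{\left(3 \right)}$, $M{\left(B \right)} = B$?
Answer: $- \frac{12635811278694}{15372033263} \approx -822.0$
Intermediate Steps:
$r{\left(y \right)} = 3$
$W{\left(T,b \right)} = - \frac{b}{3} + \frac{T}{3}$ ($W{\left(T,b \right)} = - \frac{b - T}{3} = - \frac{b}{3} + \frac{T}{3}$)
$E = \frac{63492}{15372033263}$ ($E = \frac{1}{242320 - \left(\frac{632}{3} + \frac{\frac{189}{-148} + \frac{3}{-143}}{3}\right)} = \frac{1}{242320 - \left(\frac{632}{3} + \frac{189 \left(- \frac{1}{148}\right) + 3 \left(- \frac{1}{143}\right)}{3}\right)} = \frac{1}{242320 - \left(\frac{632}{3} + \frac{- \frac{189}{148} - \frac{3}{143}}{3}\right)} = \frac{1}{242320 - \frac{13348177}{63492}} = \frac{1}{\frac{15372033263}{63492}} = \frac{63492}{15372033263} \approx 4.1304 \cdot 10^{-6}$)
$\left(L{\left(-6,6 \right)} 103 - 204\right) + E = \left(\left(-6\right) 103 - 204\right) + \frac{63492}{15372033263} = \left(-618 - 204\right) + \frac{63492}{15372033263} = -822 + \frac{63492}{15372033263} = - \frac{12635811278694}{15372033263}$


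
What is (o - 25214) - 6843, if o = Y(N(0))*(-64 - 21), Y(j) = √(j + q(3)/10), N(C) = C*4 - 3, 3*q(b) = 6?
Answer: -32057 - 17*I*√70 ≈ -32057.0 - 142.23*I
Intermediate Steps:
q(b) = 2 (q(b) = (⅓)*6 = 2)
N(C) = -3 + 4*C (N(C) = 4*C - 3 = -3 + 4*C)
Y(j) = √(⅕ + j) (Y(j) = √(j + 2/10) = √(j + 2*(⅒)) = √(j + ⅕) = √(⅕ + j))
o = -17*I*√70 (o = (√(5 + 25*(-3 + 4*0))/5)*(-64 - 21) = (√(5 + 25*(-3 + 0))/5)*(-85) = (√(5 + 25*(-3))/5)*(-85) = (√(5 - 75)/5)*(-85) = (√(-70)/5)*(-85) = ((I*√70)/5)*(-85) = (I*√70/5)*(-85) = -17*I*√70 ≈ -142.23*I)
(o - 25214) - 6843 = (-17*I*√70 - 25214) - 6843 = (-25214 - 17*I*√70) - 6843 = -32057 - 17*I*√70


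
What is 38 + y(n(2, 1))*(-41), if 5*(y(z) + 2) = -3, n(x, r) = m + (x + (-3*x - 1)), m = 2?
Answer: 723/5 ≈ 144.60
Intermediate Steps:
n(x, r) = 1 - 2*x (n(x, r) = 2 + (x + (-3*x - 1)) = 2 + (x + (-1 - 3*x)) = 2 + (-1 - 2*x) = 1 - 2*x)
y(z) = -13/5 (y(z) = -2 + (⅕)*(-3) = -2 - ⅗ = -13/5)
38 + y(n(2, 1))*(-41) = 38 - 13/5*(-41) = 38 + 533/5 = 723/5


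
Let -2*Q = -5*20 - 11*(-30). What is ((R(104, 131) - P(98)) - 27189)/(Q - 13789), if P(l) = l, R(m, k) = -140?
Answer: 27427/13904 ≈ 1.9726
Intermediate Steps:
Q = -115 (Q = -(-5*20 - 11*(-30))/2 = -(-100 + 330)/2 = -½*230 = -115)
((R(104, 131) - P(98)) - 27189)/(Q - 13789) = ((-140 - 1*98) - 27189)/(-115 - 13789) = ((-140 - 98) - 27189)/(-13904) = (-238 - 27189)*(-1/13904) = -27427*(-1/13904) = 27427/13904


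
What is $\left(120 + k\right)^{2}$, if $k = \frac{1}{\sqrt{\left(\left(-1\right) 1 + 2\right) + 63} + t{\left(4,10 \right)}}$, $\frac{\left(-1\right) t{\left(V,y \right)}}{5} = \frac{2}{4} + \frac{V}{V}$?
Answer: $14884$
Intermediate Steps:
$t{\left(V,y \right)} = - \frac{15}{2}$ ($t{\left(V,y \right)} = - 5 \left(\frac{2}{4} + \frac{V}{V}\right) = - 5 \left(2 \cdot \frac{1}{4} + 1\right) = - 5 \left(\frac{1}{2} + 1\right) = \left(-5\right) \frac{3}{2} = - \frac{15}{2}$)
$k = 2$ ($k = \frac{1}{\sqrt{\left(\left(-1\right) 1 + 2\right) + 63} - \frac{15}{2}} = \frac{1}{\sqrt{\left(-1 + 2\right) + 63} - \frac{15}{2}} = \frac{1}{\sqrt{1 + 63} - \frac{15}{2}} = \frac{1}{\sqrt{64} - \frac{15}{2}} = \frac{1}{8 - \frac{15}{2}} = \frac{1}{\frac{1}{2}} = 2$)
$\left(120 + k\right)^{2} = \left(120 + 2\right)^{2} = 122^{2} = 14884$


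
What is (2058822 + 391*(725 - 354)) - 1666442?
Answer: 537441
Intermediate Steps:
(2058822 + 391*(725 - 354)) - 1666442 = (2058822 + 391*371) - 1666442 = (2058822 + 145061) - 1666442 = 2203883 - 1666442 = 537441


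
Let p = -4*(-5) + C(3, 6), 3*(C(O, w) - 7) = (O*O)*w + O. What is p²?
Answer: 2116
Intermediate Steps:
C(O, w) = 7 + O/3 + w*O²/3 (C(O, w) = 7 + ((O*O)*w + O)/3 = 7 + (O²*w + O)/3 = 7 + (w*O² + O)/3 = 7 + (O + w*O²)/3 = 7 + (O/3 + w*O²/3) = 7 + O/3 + w*O²/3)
p = 46 (p = -4*(-5) + (7 + (⅓)*3 + (⅓)*6*3²) = 20 + (7 + 1 + (⅓)*6*9) = 20 + (7 + 1 + 18) = 20 + 26 = 46)
p² = 46² = 2116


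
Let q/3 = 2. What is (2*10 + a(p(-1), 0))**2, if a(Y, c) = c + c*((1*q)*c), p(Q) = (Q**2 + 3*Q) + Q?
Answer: 400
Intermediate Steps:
q = 6 (q = 3*2 = 6)
p(Q) = Q**2 + 4*Q
a(Y, c) = c + 6*c**2 (a(Y, c) = c + c*((1*6)*c) = c + c*(6*c) = c + 6*c**2)
(2*10 + a(p(-1), 0))**2 = (2*10 + 0*(1 + 6*0))**2 = (20 + 0*(1 + 0))**2 = (20 + 0*1)**2 = (20 + 0)**2 = 20**2 = 400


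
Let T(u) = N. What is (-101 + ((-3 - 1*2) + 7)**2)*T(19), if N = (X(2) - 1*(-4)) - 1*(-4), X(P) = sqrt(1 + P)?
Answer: -776 - 97*sqrt(3) ≈ -944.01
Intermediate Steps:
N = 8 + sqrt(3) (N = (sqrt(1 + 2) - 1*(-4)) - 1*(-4) = (sqrt(3) + 4) + 4 = (4 + sqrt(3)) + 4 = 8 + sqrt(3) ≈ 9.7321)
T(u) = 8 + sqrt(3)
(-101 + ((-3 - 1*2) + 7)**2)*T(19) = (-101 + ((-3 - 1*2) + 7)**2)*(8 + sqrt(3)) = (-101 + ((-3 - 2) + 7)**2)*(8 + sqrt(3)) = (-101 + (-5 + 7)**2)*(8 + sqrt(3)) = (-101 + 2**2)*(8 + sqrt(3)) = (-101 + 4)*(8 + sqrt(3)) = -97*(8 + sqrt(3)) = -776 - 97*sqrt(3)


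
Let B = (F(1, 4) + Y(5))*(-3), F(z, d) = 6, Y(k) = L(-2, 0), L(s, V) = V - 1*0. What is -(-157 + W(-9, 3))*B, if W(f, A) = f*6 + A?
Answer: -3744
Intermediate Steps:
L(s, V) = V (L(s, V) = V + 0 = V)
Y(k) = 0
B = -18 (B = (6 + 0)*(-3) = 6*(-3) = -18)
W(f, A) = A + 6*f (W(f, A) = 6*f + A = A + 6*f)
-(-157 + W(-9, 3))*B = -(-157 + (3 + 6*(-9)))*(-18) = -(-157 + (3 - 54))*(-18) = -(-157 - 51)*(-18) = -(-208)*(-18) = -1*3744 = -3744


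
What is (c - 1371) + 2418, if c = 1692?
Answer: 2739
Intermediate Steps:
(c - 1371) + 2418 = (1692 - 1371) + 2418 = 321 + 2418 = 2739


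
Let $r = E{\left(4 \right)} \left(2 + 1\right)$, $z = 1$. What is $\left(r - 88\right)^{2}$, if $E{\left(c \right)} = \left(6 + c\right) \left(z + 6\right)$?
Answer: $14884$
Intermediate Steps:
$E{\left(c \right)} = 42 + 7 c$ ($E{\left(c \right)} = \left(6 + c\right) \left(1 + 6\right) = \left(6 + c\right) 7 = 42 + 7 c$)
$r = 210$ ($r = \left(42 + 7 \cdot 4\right) \left(2 + 1\right) = \left(42 + 28\right) 3 = 70 \cdot 3 = 210$)
$\left(r - 88\right)^{2} = \left(210 - 88\right)^{2} = 122^{2} = 14884$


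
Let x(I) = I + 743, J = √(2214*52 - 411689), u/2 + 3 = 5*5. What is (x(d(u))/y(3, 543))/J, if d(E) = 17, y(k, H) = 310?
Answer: -76*I*√296561/9193391 ≈ -0.0045019*I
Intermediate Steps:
u = 44 (u = -6 + 2*(5*5) = -6 + 2*25 = -6 + 50 = 44)
J = I*√296561 (J = √(115128 - 411689) = √(-296561) = I*√296561 ≈ 544.57*I)
x(I) = 743 + I
(x(d(u))/y(3, 543))/J = ((743 + 17)/310)/((I*√296561)) = (760*(1/310))*(-I*√296561/296561) = 76*(-I*√296561/296561)/31 = -76*I*√296561/9193391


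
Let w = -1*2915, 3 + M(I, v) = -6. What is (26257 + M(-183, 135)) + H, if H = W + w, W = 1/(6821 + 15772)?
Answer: 527162470/22593 ≈ 23333.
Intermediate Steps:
M(I, v) = -9 (M(I, v) = -3 - 6 = -9)
w = -2915
W = 1/22593 ≈ 4.4262e-5
H = -65858594/22593 (H = 1/22593 - 2915 = -65858594/22593 ≈ -2915.0)
(26257 + M(-183, 135)) + H = (26257 - 9) - 65858594/22593 = 26248 - 65858594/22593 = 527162470/22593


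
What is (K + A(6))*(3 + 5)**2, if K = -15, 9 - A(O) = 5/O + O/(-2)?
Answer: -736/3 ≈ -245.33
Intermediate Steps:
A(O) = 9 + O/2 - 5/O (A(O) = 9 - (5/O + O/(-2)) = 9 - (5/O + O*(-1/2)) = 9 - (5/O - O/2) = 9 + (O/2 - 5/O) = 9 + O/2 - 5/O)
(K + A(6))*(3 + 5)**2 = (-15 + (9 + (1/2)*6 - 5/6))*(3 + 5)**2 = (-15 + (9 + 3 - 5*1/6))*8**2 = (-15 + (9 + 3 - 5/6))*64 = (-15 + 67/6)*64 = -23/6*64 = -736/3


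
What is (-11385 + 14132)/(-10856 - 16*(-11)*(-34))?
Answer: -2747/16840 ≈ -0.16312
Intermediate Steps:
(-11385 + 14132)/(-10856 - 16*(-11)*(-34)) = 2747/(-10856 + 176*(-34)) = 2747/(-10856 - 5984) = 2747/(-16840) = 2747*(-1/16840) = -2747/16840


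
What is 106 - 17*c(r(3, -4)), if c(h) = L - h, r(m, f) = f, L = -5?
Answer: 123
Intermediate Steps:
c(h) = -5 - h
106 - 17*c(r(3, -4)) = 106 - 17*(-5 - 1*(-4)) = 106 - 17*(-5 + 4) = 106 - 17*(-1) = 106 + 17 = 123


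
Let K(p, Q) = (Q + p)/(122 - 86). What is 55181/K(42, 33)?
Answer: 662172/25 ≈ 26487.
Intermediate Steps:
K(p, Q) = Q/36 + p/36 (K(p, Q) = (Q + p)/36 = (Q + p)*(1/36) = Q/36 + p/36)
55181/K(42, 33) = 55181/((1/36)*33 + (1/36)*42) = 55181/(11/12 + 7/6) = 55181/(25/12) = 55181*(12/25) = 662172/25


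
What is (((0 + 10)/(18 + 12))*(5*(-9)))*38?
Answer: -570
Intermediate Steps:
(((0 + 10)/(18 + 12))*(5*(-9)))*38 = ((10/30)*(-45))*38 = ((10*(1/30))*(-45))*38 = ((1/3)*(-45))*38 = -15*38 = -570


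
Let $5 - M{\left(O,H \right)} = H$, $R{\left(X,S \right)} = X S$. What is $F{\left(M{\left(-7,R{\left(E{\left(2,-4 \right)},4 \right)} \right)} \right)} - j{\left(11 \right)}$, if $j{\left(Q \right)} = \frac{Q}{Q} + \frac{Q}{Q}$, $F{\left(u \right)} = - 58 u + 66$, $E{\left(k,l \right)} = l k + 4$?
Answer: $-1154$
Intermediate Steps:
$E{\left(k,l \right)} = 4 + k l$ ($E{\left(k,l \right)} = k l + 4 = 4 + k l$)
$R{\left(X,S \right)} = S X$
$M{\left(O,H \right)} = 5 - H$
$F{\left(u \right)} = 66 - 58 u$
$j{\left(Q \right)} = 2$ ($j{\left(Q \right)} = 1 + 1 = 2$)
$F{\left(M{\left(-7,R{\left(E{\left(2,-4 \right)},4 \right)} \right)} \right)} - j{\left(11 \right)} = \left(66 - 58 \left(5 - 4 \left(4 + 2 \left(-4\right)\right)\right)\right) - 2 = \left(66 - 58 \left(5 - 4 \left(4 - 8\right)\right)\right) - 2 = \left(66 - 58 \left(5 - 4 \left(-4\right)\right)\right) - 2 = \left(66 - 58 \left(5 - -16\right)\right) - 2 = \left(66 - 58 \left(5 + 16\right)\right) - 2 = \left(66 - 1218\right) - 2 = -1152 - 2 = -1154$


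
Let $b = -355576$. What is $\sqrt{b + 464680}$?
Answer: $4 \sqrt{6819} \approx 330.31$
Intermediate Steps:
$\sqrt{b + 464680} = \sqrt{-355576 + 464680} = \sqrt{109104} = 4 \sqrt{6819}$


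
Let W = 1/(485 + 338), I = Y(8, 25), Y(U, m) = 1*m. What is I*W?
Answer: 25/823 ≈ 0.030377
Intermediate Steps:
Y(U, m) = m
I = 25
W = 1/823 ≈ 0.0012151
I*W = 25*(1/823) = 25/823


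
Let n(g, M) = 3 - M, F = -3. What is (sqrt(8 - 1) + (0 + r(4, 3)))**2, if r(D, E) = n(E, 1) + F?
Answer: (1 - sqrt(7))**2 ≈ 2.7085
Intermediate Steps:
r(D, E) = -1 (r(D, E) = (3 - 1*1) - 3 = (3 - 1) - 3 = 2 - 3 = -1)
(sqrt(8 - 1) + (0 + r(4, 3)))**2 = (sqrt(8 - 1) + (0 - 1))**2 = (sqrt(7) - 1)**2 = (-1 + sqrt(7))**2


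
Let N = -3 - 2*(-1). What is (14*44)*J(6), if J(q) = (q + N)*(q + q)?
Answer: 36960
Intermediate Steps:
N = -1 (N = -3 + 2 = -1)
J(q) = 2*q*(-1 + q) (J(q) = (q - 1)*(q + q) = (-1 + q)*(2*q) = 2*q*(-1 + q))
(14*44)*J(6) = (14*44)*(2*6*(-1 + 6)) = 616*(2*6*5) = 616*60 = 36960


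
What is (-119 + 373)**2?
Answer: 64516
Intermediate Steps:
(-119 + 373)**2 = 254**2 = 64516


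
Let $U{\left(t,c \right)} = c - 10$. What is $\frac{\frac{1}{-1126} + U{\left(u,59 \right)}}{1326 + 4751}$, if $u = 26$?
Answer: $\frac{55173}{6842702} \approx 0.008063$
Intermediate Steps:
$U{\left(t,c \right)} = -10 + c$ ($U{\left(t,c \right)} = c - 10 = -10 + c$)
$\frac{\frac{1}{-1126} + U{\left(u,59 \right)}}{1326 + 4751} = \frac{\frac{1}{-1126} + \left(-10 + 59\right)}{1326 + 4751} = \frac{- \frac{1}{1126} + 49}{6077} = \frac{55173}{1126} \cdot \frac{1}{6077} = \frac{55173}{6842702}$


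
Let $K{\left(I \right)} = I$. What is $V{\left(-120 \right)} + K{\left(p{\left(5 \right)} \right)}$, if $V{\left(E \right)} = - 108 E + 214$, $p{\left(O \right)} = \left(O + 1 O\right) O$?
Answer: $13224$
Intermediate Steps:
$p{\left(O \right)} = 2 O^{2}$ ($p{\left(O \right)} = \left(O + O\right) O = 2 O O = 2 O^{2}$)
$V{\left(E \right)} = 214 - 108 E$
$V{\left(-120 \right)} + K{\left(p{\left(5 \right)} \right)} = \left(214 - -12960\right) + 2 \cdot 5^{2} = \left(214 + 12960\right) + 2 \cdot 25 = 13174 + 50 = 13224$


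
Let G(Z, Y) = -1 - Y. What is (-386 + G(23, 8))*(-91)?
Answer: 35945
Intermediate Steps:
(-386 + G(23, 8))*(-91) = (-386 + (-1 - 1*8))*(-91) = (-386 + (-1 - 8))*(-91) = (-386 - 9)*(-91) = -395*(-91) = 35945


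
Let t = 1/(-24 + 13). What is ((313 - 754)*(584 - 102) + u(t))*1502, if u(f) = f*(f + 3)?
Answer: -38631491068/121 ≈ -3.1927e+8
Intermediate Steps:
t = -1/11 (t = 1/(-11) = -1/11 ≈ -0.090909)
u(f) = f*(3 + f)
((313 - 754)*(584 - 102) + u(t))*1502 = ((313 - 754)*(584 - 102) - (3 - 1/11)/11)*1502 = (-441*482 - 1/11*32/11)*1502 = (-212562 - 32/121)*1502 = -25720034/121*1502 = -38631491068/121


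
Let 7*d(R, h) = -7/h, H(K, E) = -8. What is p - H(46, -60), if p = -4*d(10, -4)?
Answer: 7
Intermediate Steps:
d(R, h) = -1/h (d(R, h) = (-7/h)/7 = -1/h)
p = -1 (p = -(-4)/(-4) = -(-4)*(-1)/4 = -4*¼ = -1)
p - H(46, -60) = -1 - 1*(-8) = -1 + 8 = 7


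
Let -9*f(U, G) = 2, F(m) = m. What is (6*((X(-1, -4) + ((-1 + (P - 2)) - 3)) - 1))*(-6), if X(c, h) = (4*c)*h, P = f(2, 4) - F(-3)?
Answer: -424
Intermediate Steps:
f(U, G) = -2/9 (f(U, G) = -1/9*2 = -2/9)
P = 25/9 (P = -2/9 - 1*(-3) = -2/9 + 3 = 25/9 ≈ 2.7778)
X(c, h) = 4*c*h
(6*((X(-1, -4) + ((-1 + (P - 2)) - 3)) - 1))*(-6) = (6*((4*(-1)*(-4) + ((-1 + (25/9 - 2)) - 3)) - 1))*(-6) = (6*((16 + ((-1 + 7/9) - 3)) - 1))*(-6) = (6*((16 + (-2/9 - 3)) - 1))*(-6) = (6*((16 - 29/9) - 1))*(-6) = (6*(115/9 - 1))*(-6) = (6*(106/9))*(-6) = (212/3)*(-6) = -424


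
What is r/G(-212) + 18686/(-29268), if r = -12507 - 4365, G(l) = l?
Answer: 61231033/775602 ≈ 78.946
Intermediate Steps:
r = -16872
r/G(-212) + 18686/(-29268) = -16872/(-212) + 18686/(-29268) = -16872*(-1/212) + 18686*(-1/29268) = 4218/53 - 9343/14634 = 61231033/775602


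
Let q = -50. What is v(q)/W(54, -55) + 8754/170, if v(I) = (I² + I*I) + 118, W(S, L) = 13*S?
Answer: 584614/9945 ≈ 58.785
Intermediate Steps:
v(I) = 118 + 2*I² (v(I) = (I² + I²) + 118 = 2*I² + 118 = 118 + 2*I²)
v(q)/W(54, -55) + 8754/170 = (118 + 2*(-50)²)/((13*54)) + 8754/170 = (118 + 2*2500)/702 + 8754*(1/170) = (118 + 5000)*(1/702) + 4377/85 = 5118*(1/702) + 4377/85 = 853/117 + 4377/85 = 584614/9945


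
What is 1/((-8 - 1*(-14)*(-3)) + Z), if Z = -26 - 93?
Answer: -1/169 ≈ -0.0059172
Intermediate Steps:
Z = -119
1/((-8 - 1*(-14)*(-3)) + Z) = 1/((-8 - 1*(-14)*(-3)) - 119) = 1/((-8 + 14*(-3)) - 119) = 1/((-8 - 42) - 119) = 1/(-50 - 119) = 1/(-169) = -1/169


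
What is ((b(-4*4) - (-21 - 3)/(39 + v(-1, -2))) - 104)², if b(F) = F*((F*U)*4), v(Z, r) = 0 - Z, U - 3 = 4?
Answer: 1247714329/25 ≈ 4.9909e+7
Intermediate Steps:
U = 7 (U = 3 + 4 = 7)
v(Z, r) = -Z
b(F) = 28*F² (b(F) = F*((F*7)*4) = F*((7*F)*4) = F*(28*F) = 28*F²)
((b(-4*4) - (-21 - 3)/(39 + v(-1, -2))) - 104)² = ((28*(-4*4)² - (-21 - 3)/(39 - 1*(-1))) - 104)² = ((28*(-16)² - (-24)/(39 + 1)) - 104)² = ((28*256 - (-24)/40) - 104)² = ((7168 - (-24)/40) - 104)² = ((7168 - 1*(-⅗)) - 104)² = ((7168 + ⅗) - 104)² = (35843/5 - 104)² = (35323/5)² = 1247714329/25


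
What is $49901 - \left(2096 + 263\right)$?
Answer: $47542$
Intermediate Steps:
$49901 - \left(2096 + 263\right) = 49901 - 2359 = 47542$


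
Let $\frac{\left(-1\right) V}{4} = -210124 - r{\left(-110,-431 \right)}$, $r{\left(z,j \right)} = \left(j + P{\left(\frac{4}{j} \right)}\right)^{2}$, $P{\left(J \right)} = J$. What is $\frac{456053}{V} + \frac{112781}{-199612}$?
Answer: $- \frac{2033228039213155}{7339880911859734} \approx -0.27701$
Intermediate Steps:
$r{\left(z,j \right)} = \left(j + \frac{4}{j}\right)^{2}$
$V = \frac{294165918356}{185761}$ ($V = - 4 \left(-210124 - \frac{\left(4 + \left(-431\right)^{2}\right)^{2}}{185761}\right) = - 4 \left(-210124 - \frac{\left(4 + 185761\right)^{2}}{185761}\right) = - 4 \left(-210124 - \frac{185765^{2}}{185761}\right) = - 4 \left(-210124 - \frac{1}{185761} \cdot 34508635225\right) = - 4 \left(-210124 - \frac{34508635225}{185761}\right) = \left(-4\right) \left(- \frac{73541479589}{185761}\right) = \frac{294165918356}{185761} \approx 1.5836 \cdot 10^{6}$)
$\frac{456053}{V} + \frac{112781}{-199612} = \frac{456053}{\frac{294165918356}{185761}} + \frac{112781}{-199612} = 456053 \cdot \frac{185761}{294165918356} + 112781 \left(- \frac{1}{199612}\right) = \frac{84716861333}{294165918356} - \frac{112781}{199612} = - \frac{2033228039213155}{7339880911859734}$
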